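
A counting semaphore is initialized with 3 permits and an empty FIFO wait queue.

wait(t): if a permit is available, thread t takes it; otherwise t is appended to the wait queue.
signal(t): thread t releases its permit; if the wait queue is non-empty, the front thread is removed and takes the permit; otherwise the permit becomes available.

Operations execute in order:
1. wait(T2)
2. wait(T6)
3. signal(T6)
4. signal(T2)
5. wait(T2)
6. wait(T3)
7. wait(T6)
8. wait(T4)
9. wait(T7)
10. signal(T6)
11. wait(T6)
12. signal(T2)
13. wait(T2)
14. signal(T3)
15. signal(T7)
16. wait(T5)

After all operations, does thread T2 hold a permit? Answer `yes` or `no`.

Step 1: wait(T2) -> count=2 queue=[] holders={T2}
Step 2: wait(T6) -> count=1 queue=[] holders={T2,T6}
Step 3: signal(T6) -> count=2 queue=[] holders={T2}
Step 4: signal(T2) -> count=3 queue=[] holders={none}
Step 5: wait(T2) -> count=2 queue=[] holders={T2}
Step 6: wait(T3) -> count=1 queue=[] holders={T2,T3}
Step 7: wait(T6) -> count=0 queue=[] holders={T2,T3,T6}
Step 8: wait(T4) -> count=0 queue=[T4] holders={T2,T3,T6}
Step 9: wait(T7) -> count=0 queue=[T4,T7] holders={T2,T3,T6}
Step 10: signal(T6) -> count=0 queue=[T7] holders={T2,T3,T4}
Step 11: wait(T6) -> count=0 queue=[T7,T6] holders={T2,T3,T4}
Step 12: signal(T2) -> count=0 queue=[T6] holders={T3,T4,T7}
Step 13: wait(T2) -> count=0 queue=[T6,T2] holders={T3,T4,T7}
Step 14: signal(T3) -> count=0 queue=[T2] holders={T4,T6,T7}
Step 15: signal(T7) -> count=0 queue=[] holders={T2,T4,T6}
Step 16: wait(T5) -> count=0 queue=[T5] holders={T2,T4,T6}
Final holders: {T2,T4,T6} -> T2 in holders

Answer: yes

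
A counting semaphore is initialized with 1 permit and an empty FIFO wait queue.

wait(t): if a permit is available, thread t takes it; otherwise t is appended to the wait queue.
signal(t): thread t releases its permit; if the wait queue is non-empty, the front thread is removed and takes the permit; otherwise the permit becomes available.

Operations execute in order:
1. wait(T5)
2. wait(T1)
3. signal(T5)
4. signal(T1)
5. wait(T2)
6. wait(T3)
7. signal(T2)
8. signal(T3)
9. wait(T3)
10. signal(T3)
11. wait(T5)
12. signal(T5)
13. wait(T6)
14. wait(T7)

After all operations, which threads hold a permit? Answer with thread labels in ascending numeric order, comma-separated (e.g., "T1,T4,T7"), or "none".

Answer: T6

Derivation:
Step 1: wait(T5) -> count=0 queue=[] holders={T5}
Step 2: wait(T1) -> count=0 queue=[T1] holders={T5}
Step 3: signal(T5) -> count=0 queue=[] holders={T1}
Step 4: signal(T1) -> count=1 queue=[] holders={none}
Step 5: wait(T2) -> count=0 queue=[] holders={T2}
Step 6: wait(T3) -> count=0 queue=[T3] holders={T2}
Step 7: signal(T2) -> count=0 queue=[] holders={T3}
Step 8: signal(T3) -> count=1 queue=[] holders={none}
Step 9: wait(T3) -> count=0 queue=[] holders={T3}
Step 10: signal(T3) -> count=1 queue=[] holders={none}
Step 11: wait(T5) -> count=0 queue=[] holders={T5}
Step 12: signal(T5) -> count=1 queue=[] holders={none}
Step 13: wait(T6) -> count=0 queue=[] holders={T6}
Step 14: wait(T7) -> count=0 queue=[T7] holders={T6}
Final holders: T6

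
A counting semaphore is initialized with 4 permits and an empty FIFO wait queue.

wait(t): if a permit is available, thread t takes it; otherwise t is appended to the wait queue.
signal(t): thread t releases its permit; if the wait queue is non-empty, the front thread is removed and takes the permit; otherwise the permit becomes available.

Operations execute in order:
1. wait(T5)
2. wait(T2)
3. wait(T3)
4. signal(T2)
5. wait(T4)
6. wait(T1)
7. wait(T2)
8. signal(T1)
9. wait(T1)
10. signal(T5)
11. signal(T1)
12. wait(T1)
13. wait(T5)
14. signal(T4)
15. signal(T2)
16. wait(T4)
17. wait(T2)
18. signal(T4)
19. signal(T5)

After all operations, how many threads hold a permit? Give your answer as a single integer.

Answer: 3

Derivation:
Step 1: wait(T5) -> count=3 queue=[] holders={T5}
Step 2: wait(T2) -> count=2 queue=[] holders={T2,T5}
Step 3: wait(T3) -> count=1 queue=[] holders={T2,T3,T5}
Step 4: signal(T2) -> count=2 queue=[] holders={T3,T5}
Step 5: wait(T4) -> count=1 queue=[] holders={T3,T4,T5}
Step 6: wait(T1) -> count=0 queue=[] holders={T1,T3,T4,T5}
Step 7: wait(T2) -> count=0 queue=[T2] holders={T1,T3,T4,T5}
Step 8: signal(T1) -> count=0 queue=[] holders={T2,T3,T4,T5}
Step 9: wait(T1) -> count=0 queue=[T1] holders={T2,T3,T4,T5}
Step 10: signal(T5) -> count=0 queue=[] holders={T1,T2,T3,T4}
Step 11: signal(T1) -> count=1 queue=[] holders={T2,T3,T4}
Step 12: wait(T1) -> count=0 queue=[] holders={T1,T2,T3,T4}
Step 13: wait(T5) -> count=0 queue=[T5] holders={T1,T2,T3,T4}
Step 14: signal(T4) -> count=0 queue=[] holders={T1,T2,T3,T5}
Step 15: signal(T2) -> count=1 queue=[] holders={T1,T3,T5}
Step 16: wait(T4) -> count=0 queue=[] holders={T1,T3,T4,T5}
Step 17: wait(T2) -> count=0 queue=[T2] holders={T1,T3,T4,T5}
Step 18: signal(T4) -> count=0 queue=[] holders={T1,T2,T3,T5}
Step 19: signal(T5) -> count=1 queue=[] holders={T1,T2,T3}
Final holders: {T1,T2,T3} -> 3 thread(s)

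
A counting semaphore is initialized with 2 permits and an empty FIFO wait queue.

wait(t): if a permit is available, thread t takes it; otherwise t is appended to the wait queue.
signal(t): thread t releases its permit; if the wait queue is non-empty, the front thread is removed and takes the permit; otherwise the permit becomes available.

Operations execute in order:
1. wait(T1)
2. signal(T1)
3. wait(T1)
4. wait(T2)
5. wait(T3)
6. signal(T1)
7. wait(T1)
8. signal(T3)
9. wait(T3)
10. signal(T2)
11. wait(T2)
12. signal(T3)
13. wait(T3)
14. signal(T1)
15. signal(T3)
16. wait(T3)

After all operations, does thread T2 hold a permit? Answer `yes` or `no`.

Answer: yes

Derivation:
Step 1: wait(T1) -> count=1 queue=[] holders={T1}
Step 2: signal(T1) -> count=2 queue=[] holders={none}
Step 3: wait(T1) -> count=1 queue=[] holders={T1}
Step 4: wait(T2) -> count=0 queue=[] holders={T1,T2}
Step 5: wait(T3) -> count=0 queue=[T3] holders={T1,T2}
Step 6: signal(T1) -> count=0 queue=[] holders={T2,T3}
Step 7: wait(T1) -> count=0 queue=[T1] holders={T2,T3}
Step 8: signal(T3) -> count=0 queue=[] holders={T1,T2}
Step 9: wait(T3) -> count=0 queue=[T3] holders={T1,T2}
Step 10: signal(T2) -> count=0 queue=[] holders={T1,T3}
Step 11: wait(T2) -> count=0 queue=[T2] holders={T1,T3}
Step 12: signal(T3) -> count=0 queue=[] holders={T1,T2}
Step 13: wait(T3) -> count=0 queue=[T3] holders={T1,T2}
Step 14: signal(T1) -> count=0 queue=[] holders={T2,T3}
Step 15: signal(T3) -> count=1 queue=[] holders={T2}
Step 16: wait(T3) -> count=0 queue=[] holders={T2,T3}
Final holders: {T2,T3} -> T2 in holders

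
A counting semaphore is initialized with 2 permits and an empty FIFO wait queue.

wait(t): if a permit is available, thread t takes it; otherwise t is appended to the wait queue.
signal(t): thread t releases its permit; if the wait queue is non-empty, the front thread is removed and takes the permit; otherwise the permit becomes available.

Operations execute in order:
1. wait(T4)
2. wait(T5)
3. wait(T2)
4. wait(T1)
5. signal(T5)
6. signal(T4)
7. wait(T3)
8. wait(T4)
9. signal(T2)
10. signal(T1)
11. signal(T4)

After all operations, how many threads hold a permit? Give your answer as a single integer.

Answer: 1

Derivation:
Step 1: wait(T4) -> count=1 queue=[] holders={T4}
Step 2: wait(T5) -> count=0 queue=[] holders={T4,T5}
Step 3: wait(T2) -> count=0 queue=[T2] holders={T4,T5}
Step 4: wait(T1) -> count=0 queue=[T2,T1] holders={T4,T5}
Step 5: signal(T5) -> count=0 queue=[T1] holders={T2,T4}
Step 6: signal(T4) -> count=0 queue=[] holders={T1,T2}
Step 7: wait(T3) -> count=0 queue=[T3] holders={T1,T2}
Step 8: wait(T4) -> count=0 queue=[T3,T4] holders={T1,T2}
Step 9: signal(T2) -> count=0 queue=[T4] holders={T1,T3}
Step 10: signal(T1) -> count=0 queue=[] holders={T3,T4}
Step 11: signal(T4) -> count=1 queue=[] holders={T3}
Final holders: {T3} -> 1 thread(s)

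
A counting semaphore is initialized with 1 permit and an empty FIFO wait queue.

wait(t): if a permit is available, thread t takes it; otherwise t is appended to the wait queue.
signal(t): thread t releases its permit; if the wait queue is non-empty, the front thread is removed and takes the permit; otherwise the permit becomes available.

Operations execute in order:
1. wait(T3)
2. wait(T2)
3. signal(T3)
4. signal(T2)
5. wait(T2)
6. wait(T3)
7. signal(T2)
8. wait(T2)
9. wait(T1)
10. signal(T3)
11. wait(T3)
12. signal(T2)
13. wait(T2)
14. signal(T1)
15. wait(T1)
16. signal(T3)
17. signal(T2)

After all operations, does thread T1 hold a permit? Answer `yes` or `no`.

Answer: yes

Derivation:
Step 1: wait(T3) -> count=0 queue=[] holders={T3}
Step 2: wait(T2) -> count=0 queue=[T2] holders={T3}
Step 3: signal(T3) -> count=0 queue=[] holders={T2}
Step 4: signal(T2) -> count=1 queue=[] holders={none}
Step 5: wait(T2) -> count=0 queue=[] holders={T2}
Step 6: wait(T3) -> count=0 queue=[T3] holders={T2}
Step 7: signal(T2) -> count=0 queue=[] holders={T3}
Step 8: wait(T2) -> count=0 queue=[T2] holders={T3}
Step 9: wait(T1) -> count=0 queue=[T2,T1] holders={T3}
Step 10: signal(T3) -> count=0 queue=[T1] holders={T2}
Step 11: wait(T3) -> count=0 queue=[T1,T3] holders={T2}
Step 12: signal(T2) -> count=0 queue=[T3] holders={T1}
Step 13: wait(T2) -> count=0 queue=[T3,T2] holders={T1}
Step 14: signal(T1) -> count=0 queue=[T2] holders={T3}
Step 15: wait(T1) -> count=0 queue=[T2,T1] holders={T3}
Step 16: signal(T3) -> count=0 queue=[T1] holders={T2}
Step 17: signal(T2) -> count=0 queue=[] holders={T1}
Final holders: {T1} -> T1 in holders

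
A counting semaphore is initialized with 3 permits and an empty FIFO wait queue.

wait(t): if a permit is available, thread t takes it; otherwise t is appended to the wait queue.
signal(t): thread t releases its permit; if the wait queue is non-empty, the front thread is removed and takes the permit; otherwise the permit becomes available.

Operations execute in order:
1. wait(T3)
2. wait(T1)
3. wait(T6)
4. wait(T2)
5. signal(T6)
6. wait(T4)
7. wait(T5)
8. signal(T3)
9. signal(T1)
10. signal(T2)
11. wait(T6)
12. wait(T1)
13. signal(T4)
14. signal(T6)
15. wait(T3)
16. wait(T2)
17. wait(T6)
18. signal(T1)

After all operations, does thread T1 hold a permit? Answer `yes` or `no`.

Answer: no

Derivation:
Step 1: wait(T3) -> count=2 queue=[] holders={T3}
Step 2: wait(T1) -> count=1 queue=[] holders={T1,T3}
Step 3: wait(T6) -> count=0 queue=[] holders={T1,T3,T6}
Step 4: wait(T2) -> count=0 queue=[T2] holders={T1,T3,T6}
Step 5: signal(T6) -> count=0 queue=[] holders={T1,T2,T3}
Step 6: wait(T4) -> count=0 queue=[T4] holders={T1,T2,T3}
Step 7: wait(T5) -> count=0 queue=[T4,T5] holders={T1,T2,T3}
Step 8: signal(T3) -> count=0 queue=[T5] holders={T1,T2,T4}
Step 9: signal(T1) -> count=0 queue=[] holders={T2,T4,T5}
Step 10: signal(T2) -> count=1 queue=[] holders={T4,T5}
Step 11: wait(T6) -> count=0 queue=[] holders={T4,T5,T6}
Step 12: wait(T1) -> count=0 queue=[T1] holders={T4,T5,T6}
Step 13: signal(T4) -> count=0 queue=[] holders={T1,T5,T6}
Step 14: signal(T6) -> count=1 queue=[] holders={T1,T5}
Step 15: wait(T3) -> count=0 queue=[] holders={T1,T3,T5}
Step 16: wait(T2) -> count=0 queue=[T2] holders={T1,T3,T5}
Step 17: wait(T6) -> count=0 queue=[T2,T6] holders={T1,T3,T5}
Step 18: signal(T1) -> count=0 queue=[T6] holders={T2,T3,T5}
Final holders: {T2,T3,T5} -> T1 not in holders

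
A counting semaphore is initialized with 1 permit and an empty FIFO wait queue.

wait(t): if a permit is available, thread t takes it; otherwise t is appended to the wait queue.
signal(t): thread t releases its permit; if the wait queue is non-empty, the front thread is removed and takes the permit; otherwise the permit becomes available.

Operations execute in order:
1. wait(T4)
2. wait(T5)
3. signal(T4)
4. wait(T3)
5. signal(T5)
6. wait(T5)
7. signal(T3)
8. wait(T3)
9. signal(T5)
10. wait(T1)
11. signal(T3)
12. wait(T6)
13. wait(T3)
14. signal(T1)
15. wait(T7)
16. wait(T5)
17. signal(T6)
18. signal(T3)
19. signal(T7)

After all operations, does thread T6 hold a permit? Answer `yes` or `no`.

Step 1: wait(T4) -> count=0 queue=[] holders={T4}
Step 2: wait(T5) -> count=0 queue=[T5] holders={T4}
Step 3: signal(T4) -> count=0 queue=[] holders={T5}
Step 4: wait(T3) -> count=0 queue=[T3] holders={T5}
Step 5: signal(T5) -> count=0 queue=[] holders={T3}
Step 6: wait(T5) -> count=0 queue=[T5] holders={T3}
Step 7: signal(T3) -> count=0 queue=[] holders={T5}
Step 8: wait(T3) -> count=0 queue=[T3] holders={T5}
Step 9: signal(T5) -> count=0 queue=[] holders={T3}
Step 10: wait(T1) -> count=0 queue=[T1] holders={T3}
Step 11: signal(T3) -> count=0 queue=[] holders={T1}
Step 12: wait(T6) -> count=0 queue=[T6] holders={T1}
Step 13: wait(T3) -> count=0 queue=[T6,T3] holders={T1}
Step 14: signal(T1) -> count=0 queue=[T3] holders={T6}
Step 15: wait(T7) -> count=0 queue=[T3,T7] holders={T6}
Step 16: wait(T5) -> count=0 queue=[T3,T7,T5] holders={T6}
Step 17: signal(T6) -> count=0 queue=[T7,T5] holders={T3}
Step 18: signal(T3) -> count=0 queue=[T5] holders={T7}
Step 19: signal(T7) -> count=0 queue=[] holders={T5}
Final holders: {T5} -> T6 not in holders

Answer: no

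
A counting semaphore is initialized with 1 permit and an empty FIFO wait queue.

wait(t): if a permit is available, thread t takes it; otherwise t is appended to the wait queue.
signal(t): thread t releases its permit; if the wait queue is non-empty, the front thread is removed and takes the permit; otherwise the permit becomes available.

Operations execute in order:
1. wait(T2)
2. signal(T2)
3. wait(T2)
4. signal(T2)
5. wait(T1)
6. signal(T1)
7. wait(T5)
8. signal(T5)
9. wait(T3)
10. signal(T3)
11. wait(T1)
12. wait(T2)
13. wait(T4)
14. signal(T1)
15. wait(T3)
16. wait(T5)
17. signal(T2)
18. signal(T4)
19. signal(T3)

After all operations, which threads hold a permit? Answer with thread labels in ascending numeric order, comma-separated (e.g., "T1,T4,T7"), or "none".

Answer: T5

Derivation:
Step 1: wait(T2) -> count=0 queue=[] holders={T2}
Step 2: signal(T2) -> count=1 queue=[] holders={none}
Step 3: wait(T2) -> count=0 queue=[] holders={T2}
Step 4: signal(T2) -> count=1 queue=[] holders={none}
Step 5: wait(T1) -> count=0 queue=[] holders={T1}
Step 6: signal(T1) -> count=1 queue=[] holders={none}
Step 7: wait(T5) -> count=0 queue=[] holders={T5}
Step 8: signal(T5) -> count=1 queue=[] holders={none}
Step 9: wait(T3) -> count=0 queue=[] holders={T3}
Step 10: signal(T3) -> count=1 queue=[] holders={none}
Step 11: wait(T1) -> count=0 queue=[] holders={T1}
Step 12: wait(T2) -> count=0 queue=[T2] holders={T1}
Step 13: wait(T4) -> count=0 queue=[T2,T4] holders={T1}
Step 14: signal(T1) -> count=0 queue=[T4] holders={T2}
Step 15: wait(T3) -> count=0 queue=[T4,T3] holders={T2}
Step 16: wait(T5) -> count=0 queue=[T4,T3,T5] holders={T2}
Step 17: signal(T2) -> count=0 queue=[T3,T5] holders={T4}
Step 18: signal(T4) -> count=0 queue=[T5] holders={T3}
Step 19: signal(T3) -> count=0 queue=[] holders={T5}
Final holders: T5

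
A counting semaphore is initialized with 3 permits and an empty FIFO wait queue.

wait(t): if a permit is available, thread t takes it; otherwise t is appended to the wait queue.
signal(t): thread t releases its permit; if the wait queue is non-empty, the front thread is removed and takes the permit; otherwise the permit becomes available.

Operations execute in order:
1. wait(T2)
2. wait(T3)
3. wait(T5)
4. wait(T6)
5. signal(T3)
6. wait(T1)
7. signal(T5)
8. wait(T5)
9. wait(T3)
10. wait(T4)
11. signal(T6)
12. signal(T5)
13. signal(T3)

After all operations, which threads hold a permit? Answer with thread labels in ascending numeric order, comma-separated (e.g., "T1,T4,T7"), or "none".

Answer: T1,T2,T4

Derivation:
Step 1: wait(T2) -> count=2 queue=[] holders={T2}
Step 2: wait(T3) -> count=1 queue=[] holders={T2,T3}
Step 3: wait(T5) -> count=0 queue=[] holders={T2,T3,T5}
Step 4: wait(T6) -> count=0 queue=[T6] holders={T2,T3,T5}
Step 5: signal(T3) -> count=0 queue=[] holders={T2,T5,T6}
Step 6: wait(T1) -> count=0 queue=[T1] holders={T2,T5,T6}
Step 7: signal(T5) -> count=0 queue=[] holders={T1,T2,T6}
Step 8: wait(T5) -> count=0 queue=[T5] holders={T1,T2,T6}
Step 9: wait(T3) -> count=0 queue=[T5,T3] holders={T1,T2,T6}
Step 10: wait(T4) -> count=0 queue=[T5,T3,T4] holders={T1,T2,T6}
Step 11: signal(T6) -> count=0 queue=[T3,T4] holders={T1,T2,T5}
Step 12: signal(T5) -> count=0 queue=[T4] holders={T1,T2,T3}
Step 13: signal(T3) -> count=0 queue=[] holders={T1,T2,T4}
Final holders: T1,T2,T4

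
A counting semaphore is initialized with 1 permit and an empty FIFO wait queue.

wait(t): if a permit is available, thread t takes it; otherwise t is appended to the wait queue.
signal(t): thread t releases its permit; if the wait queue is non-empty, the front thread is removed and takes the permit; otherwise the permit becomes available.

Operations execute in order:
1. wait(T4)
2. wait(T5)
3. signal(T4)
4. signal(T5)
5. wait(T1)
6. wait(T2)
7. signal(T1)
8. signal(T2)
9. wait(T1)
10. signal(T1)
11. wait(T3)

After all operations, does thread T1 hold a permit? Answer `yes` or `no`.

Answer: no

Derivation:
Step 1: wait(T4) -> count=0 queue=[] holders={T4}
Step 2: wait(T5) -> count=0 queue=[T5] holders={T4}
Step 3: signal(T4) -> count=0 queue=[] holders={T5}
Step 4: signal(T5) -> count=1 queue=[] holders={none}
Step 5: wait(T1) -> count=0 queue=[] holders={T1}
Step 6: wait(T2) -> count=0 queue=[T2] holders={T1}
Step 7: signal(T1) -> count=0 queue=[] holders={T2}
Step 8: signal(T2) -> count=1 queue=[] holders={none}
Step 9: wait(T1) -> count=0 queue=[] holders={T1}
Step 10: signal(T1) -> count=1 queue=[] holders={none}
Step 11: wait(T3) -> count=0 queue=[] holders={T3}
Final holders: {T3} -> T1 not in holders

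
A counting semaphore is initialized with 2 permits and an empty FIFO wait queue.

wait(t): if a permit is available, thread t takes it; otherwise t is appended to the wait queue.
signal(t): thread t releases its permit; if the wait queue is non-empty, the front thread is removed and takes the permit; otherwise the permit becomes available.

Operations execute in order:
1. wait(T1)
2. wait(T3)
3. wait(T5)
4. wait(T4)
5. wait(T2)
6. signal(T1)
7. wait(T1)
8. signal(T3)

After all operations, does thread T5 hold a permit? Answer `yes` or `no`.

Step 1: wait(T1) -> count=1 queue=[] holders={T1}
Step 2: wait(T3) -> count=0 queue=[] holders={T1,T3}
Step 3: wait(T5) -> count=0 queue=[T5] holders={T1,T3}
Step 4: wait(T4) -> count=0 queue=[T5,T4] holders={T1,T3}
Step 5: wait(T2) -> count=0 queue=[T5,T4,T2] holders={T1,T3}
Step 6: signal(T1) -> count=0 queue=[T4,T2] holders={T3,T5}
Step 7: wait(T1) -> count=0 queue=[T4,T2,T1] holders={T3,T5}
Step 8: signal(T3) -> count=0 queue=[T2,T1] holders={T4,T5}
Final holders: {T4,T5} -> T5 in holders

Answer: yes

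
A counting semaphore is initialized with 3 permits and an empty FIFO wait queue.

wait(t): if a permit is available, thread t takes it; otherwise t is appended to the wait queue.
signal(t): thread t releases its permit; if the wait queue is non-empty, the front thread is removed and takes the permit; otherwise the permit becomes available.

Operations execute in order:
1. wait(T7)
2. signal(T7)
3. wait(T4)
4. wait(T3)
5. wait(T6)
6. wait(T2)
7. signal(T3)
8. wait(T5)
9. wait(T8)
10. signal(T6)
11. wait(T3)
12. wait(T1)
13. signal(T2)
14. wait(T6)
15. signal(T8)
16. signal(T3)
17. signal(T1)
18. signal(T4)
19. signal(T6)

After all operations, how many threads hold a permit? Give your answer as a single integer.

Step 1: wait(T7) -> count=2 queue=[] holders={T7}
Step 2: signal(T7) -> count=3 queue=[] holders={none}
Step 3: wait(T4) -> count=2 queue=[] holders={T4}
Step 4: wait(T3) -> count=1 queue=[] holders={T3,T4}
Step 5: wait(T6) -> count=0 queue=[] holders={T3,T4,T6}
Step 6: wait(T2) -> count=0 queue=[T2] holders={T3,T4,T6}
Step 7: signal(T3) -> count=0 queue=[] holders={T2,T4,T6}
Step 8: wait(T5) -> count=0 queue=[T5] holders={T2,T4,T6}
Step 9: wait(T8) -> count=0 queue=[T5,T8] holders={T2,T4,T6}
Step 10: signal(T6) -> count=0 queue=[T8] holders={T2,T4,T5}
Step 11: wait(T3) -> count=0 queue=[T8,T3] holders={T2,T4,T5}
Step 12: wait(T1) -> count=0 queue=[T8,T3,T1] holders={T2,T4,T5}
Step 13: signal(T2) -> count=0 queue=[T3,T1] holders={T4,T5,T8}
Step 14: wait(T6) -> count=0 queue=[T3,T1,T6] holders={T4,T5,T8}
Step 15: signal(T8) -> count=0 queue=[T1,T6] holders={T3,T4,T5}
Step 16: signal(T3) -> count=0 queue=[T6] holders={T1,T4,T5}
Step 17: signal(T1) -> count=0 queue=[] holders={T4,T5,T6}
Step 18: signal(T4) -> count=1 queue=[] holders={T5,T6}
Step 19: signal(T6) -> count=2 queue=[] holders={T5}
Final holders: {T5} -> 1 thread(s)

Answer: 1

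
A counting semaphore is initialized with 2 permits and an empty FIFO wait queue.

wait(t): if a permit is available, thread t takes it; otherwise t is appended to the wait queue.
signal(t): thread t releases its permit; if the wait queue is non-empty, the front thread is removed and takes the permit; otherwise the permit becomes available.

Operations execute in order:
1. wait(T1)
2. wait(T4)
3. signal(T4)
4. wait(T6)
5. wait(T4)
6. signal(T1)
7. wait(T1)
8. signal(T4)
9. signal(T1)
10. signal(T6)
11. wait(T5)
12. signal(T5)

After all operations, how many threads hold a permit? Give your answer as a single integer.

Step 1: wait(T1) -> count=1 queue=[] holders={T1}
Step 2: wait(T4) -> count=0 queue=[] holders={T1,T4}
Step 3: signal(T4) -> count=1 queue=[] holders={T1}
Step 4: wait(T6) -> count=0 queue=[] holders={T1,T6}
Step 5: wait(T4) -> count=0 queue=[T4] holders={T1,T6}
Step 6: signal(T1) -> count=0 queue=[] holders={T4,T6}
Step 7: wait(T1) -> count=0 queue=[T1] holders={T4,T6}
Step 8: signal(T4) -> count=0 queue=[] holders={T1,T6}
Step 9: signal(T1) -> count=1 queue=[] holders={T6}
Step 10: signal(T6) -> count=2 queue=[] holders={none}
Step 11: wait(T5) -> count=1 queue=[] holders={T5}
Step 12: signal(T5) -> count=2 queue=[] holders={none}
Final holders: {none} -> 0 thread(s)

Answer: 0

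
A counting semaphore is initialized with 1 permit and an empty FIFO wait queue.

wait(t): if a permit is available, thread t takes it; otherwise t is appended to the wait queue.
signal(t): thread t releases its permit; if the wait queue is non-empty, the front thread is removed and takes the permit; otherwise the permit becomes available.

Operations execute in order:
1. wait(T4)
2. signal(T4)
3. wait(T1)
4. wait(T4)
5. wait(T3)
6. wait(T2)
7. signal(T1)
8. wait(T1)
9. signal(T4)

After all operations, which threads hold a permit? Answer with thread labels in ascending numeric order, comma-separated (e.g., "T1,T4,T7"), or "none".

Step 1: wait(T4) -> count=0 queue=[] holders={T4}
Step 2: signal(T4) -> count=1 queue=[] holders={none}
Step 3: wait(T1) -> count=0 queue=[] holders={T1}
Step 4: wait(T4) -> count=0 queue=[T4] holders={T1}
Step 5: wait(T3) -> count=0 queue=[T4,T3] holders={T1}
Step 6: wait(T2) -> count=0 queue=[T4,T3,T2] holders={T1}
Step 7: signal(T1) -> count=0 queue=[T3,T2] holders={T4}
Step 8: wait(T1) -> count=0 queue=[T3,T2,T1] holders={T4}
Step 9: signal(T4) -> count=0 queue=[T2,T1] holders={T3}
Final holders: T3

Answer: T3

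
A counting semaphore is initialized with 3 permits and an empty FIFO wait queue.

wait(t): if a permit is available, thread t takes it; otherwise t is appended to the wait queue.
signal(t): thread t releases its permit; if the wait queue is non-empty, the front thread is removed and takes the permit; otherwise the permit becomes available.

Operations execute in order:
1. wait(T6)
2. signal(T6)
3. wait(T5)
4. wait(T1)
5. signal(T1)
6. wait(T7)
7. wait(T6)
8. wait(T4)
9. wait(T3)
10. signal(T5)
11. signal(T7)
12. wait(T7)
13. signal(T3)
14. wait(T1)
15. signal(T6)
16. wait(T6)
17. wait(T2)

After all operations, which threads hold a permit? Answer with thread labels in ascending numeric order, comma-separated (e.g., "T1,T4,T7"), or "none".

Answer: T1,T4,T7

Derivation:
Step 1: wait(T6) -> count=2 queue=[] holders={T6}
Step 2: signal(T6) -> count=3 queue=[] holders={none}
Step 3: wait(T5) -> count=2 queue=[] holders={T5}
Step 4: wait(T1) -> count=1 queue=[] holders={T1,T5}
Step 5: signal(T1) -> count=2 queue=[] holders={T5}
Step 6: wait(T7) -> count=1 queue=[] holders={T5,T7}
Step 7: wait(T6) -> count=0 queue=[] holders={T5,T6,T7}
Step 8: wait(T4) -> count=0 queue=[T4] holders={T5,T6,T7}
Step 9: wait(T3) -> count=0 queue=[T4,T3] holders={T5,T6,T7}
Step 10: signal(T5) -> count=0 queue=[T3] holders={T4,T6,T7}
Step 11: signal(T7) -> count=0 queue=[] holders={T3,T4,T6}
Step 12: wait(T7) -> count=0 queue=[T7] holders={T3,T4,T6}
Step 13: signal(T3) -> count=0 queue=[] holders={T4,T6,T7}
Step 14: wait(T1) -> count=0 queue=[T1] holders={T4,T6,T7}
Step 15: signal(T6) -> count=0 queue=[] holders={T1,T4,T7}
Step 16: wait(T6) -> count=0 queue=[T6] holders={T1,T4,T7}
Step 17: wait(T2) -> count=0 queue=[T6,T2] holders={T1,T4,T7}
Final holders: T1,T4,T7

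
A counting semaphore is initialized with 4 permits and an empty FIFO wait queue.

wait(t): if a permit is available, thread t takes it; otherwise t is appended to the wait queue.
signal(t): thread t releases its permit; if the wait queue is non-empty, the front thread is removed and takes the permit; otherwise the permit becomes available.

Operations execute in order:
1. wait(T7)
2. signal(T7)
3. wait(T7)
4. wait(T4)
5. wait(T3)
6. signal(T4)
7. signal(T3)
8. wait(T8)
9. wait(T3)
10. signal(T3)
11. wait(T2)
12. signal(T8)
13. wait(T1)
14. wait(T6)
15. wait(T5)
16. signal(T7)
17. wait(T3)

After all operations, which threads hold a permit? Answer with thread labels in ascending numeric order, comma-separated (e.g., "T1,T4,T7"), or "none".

Step 1: wait(T7) -> count=3 queue=[] holders={T7}
Step 2: signal(T7) -> count=4 queue=[] holders={none}
Step 3: wait(T7) -> count=3 queue=[] holders={T7}
Step 4: wait(T4) -> count=2 queue=[] holders={T4,T7}
Step 5: wait(T3) -> count=1 queue=[] holders={T3,T4,T7}
Step 6: signal(T4) -> count=2 queue=[] holders={T3,T7}
Step 7: signal(T3) -> count=3 queue=[] holders={T7}
Step 8: wait(T8) -> count=2 queue=[] holders={T7,T8}
Step 9: wait(T3) -> count=1 queue=[] holders={T3,T7,T8}
Step 10: signal(T3) -> count=2 queue=[] holders={T7,T8}
Step 11: wait(T2) -> count=1 queue=[] holders={T2,T7,T8}
Step 12: signal(T8) -> count=2 queue=[] holders={T2,T7}
Step 13: wait(T1) -> count=1 queue=[] holders={T1,T2,T7}
Step 14: wait(T6) -> count=0 queue=[] holders={T1,T2,T6,T7}
Step 15: wait(T5) -> count=0 queue=[T5] holders={T1,T2,T6,T7}
Step 16: signal(T7) -> count=0 queue=[] holders={T1,T2,T5,T6}
Step 17: wait(T3) -> count=0 queue=[T3] holders={T1,T2,T5,T6}
Final holders: T1,T2,T5,T6

Answer: T1,T2,T5,T6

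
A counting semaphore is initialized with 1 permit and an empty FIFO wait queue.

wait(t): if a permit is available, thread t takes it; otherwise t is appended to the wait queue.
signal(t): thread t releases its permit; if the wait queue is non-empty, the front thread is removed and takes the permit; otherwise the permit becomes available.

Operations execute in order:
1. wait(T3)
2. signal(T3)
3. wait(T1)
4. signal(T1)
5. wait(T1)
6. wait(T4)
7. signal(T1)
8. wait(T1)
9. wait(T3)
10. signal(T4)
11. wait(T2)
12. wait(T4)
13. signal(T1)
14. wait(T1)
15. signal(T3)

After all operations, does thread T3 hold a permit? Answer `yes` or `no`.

Step 1: wait(T3) -> count=0 queue=[] holders={T3}
Step 2: signal(T3) -> count=1 queue=[] holders={none}
Step 3: wait(T1) -> count=0 queue=[] holders={T1}
Step 4: signal(T1) -> count=1 queue=[] holders={none}
Step 5: wait(T1) -> count=0 queue=[] holders={T1}
Step 6: wait(T4) -> count=0 queue=[T4] holders={T1}
Step 7: signal(T1) -> count=0 queue=[] holders={T4}
Step 8: wait(T1) -> count=0 queue=[T1] holders={T4}
Step 9: wait(T3) -> count=0 queue=[T1,T3] holders={T4}
Step 10: signal(T4) -> count=0 queue=[T3] holders={T1}
Step 11: wait(T2) -> count=0 queue=[T3,T2] holders={T1}
Step 12: wait(T4) -> count=0 queue=[T3,T2,T4] holders={T1}
Step 13: signal(T1) -> count=0 queue=[T2,T4] holders={T3}
Step 14: wait(T1) -> count=0 queue=[T2,T4,T1] holders={T3}
Step 15: signal(T3) -> count=0 queue=[T4,T1] holders={T2}
Final holders: {T2} -> T3 not in holders

Answer: no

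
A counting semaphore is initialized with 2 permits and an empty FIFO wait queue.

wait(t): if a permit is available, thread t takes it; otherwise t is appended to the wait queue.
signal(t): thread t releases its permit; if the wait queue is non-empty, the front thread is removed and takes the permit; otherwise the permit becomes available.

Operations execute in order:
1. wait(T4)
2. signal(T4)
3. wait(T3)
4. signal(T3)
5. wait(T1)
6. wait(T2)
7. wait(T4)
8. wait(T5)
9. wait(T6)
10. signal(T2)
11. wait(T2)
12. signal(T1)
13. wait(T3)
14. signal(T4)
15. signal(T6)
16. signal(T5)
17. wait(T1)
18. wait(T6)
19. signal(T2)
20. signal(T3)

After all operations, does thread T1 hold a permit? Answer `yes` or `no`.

Answer: yes

Derivation:
Step 1: wait(T4) -> count=1 queue=[] holders={T4}
Step 2: signal(T4) -> count=2 queue=[] holders={none}
Step 3: wait(T3) -> count=1 queue=[] holders={T3}
Step 4: signal(T3) -> count=2 queue=[] holders={none}
Step 5: wait(T1) -> count=1 queue=[] holders={T1}
Step 6: wait(T2) -> count=0 queue=[] holders={T1,T2}
Step 7: wait(T4) -> count=0 queue=[T4] holders={T1,T2}
Step 8: wait(T5) -> count=0 queue=[T4,T5] holders={T1,T2}
Step 9: wait(T6) -> count=0 queue=[T4,T5,T6] holders={T1,T2}
Step 10: signal(T2) -> count=0 queue=[T5,T6] holders={T1,T4}
Step 11: wait(T2) -> count=0 queue=[T5,T6,T2] holders={T1,T4}
Step 12: signal(T1) -> count=0 queue=[T6,T2] holders={T4,T5}
Step 13: wait(T3) -> count=0 queue=[T6,T2,T3] holders={T4,T5}
Step 14: signal(T4) -> count=0 queue=[T2,T3] holders={T5,T6}
Step 15: signal(T6) -> count=0 queue=[T3] holders={T2,T5}
Step 16: signal(T5) -> count=0 queue=[] holders={T2,T3}
Step 17: wait(T1) -> count=0 queue=[T1] holders={T2,T3}
Step 18: wait(T6) -> count=0 queue=[T1,T6] holders={T2,T3}
Step 19: signal(T2) -> count=0 queue=[T6] holders={T1,T3}
Step 20: signal(T3) -> count=0 queue=[] holders={T1,T6}
Final holders: {T1,T6} -> T1 in holders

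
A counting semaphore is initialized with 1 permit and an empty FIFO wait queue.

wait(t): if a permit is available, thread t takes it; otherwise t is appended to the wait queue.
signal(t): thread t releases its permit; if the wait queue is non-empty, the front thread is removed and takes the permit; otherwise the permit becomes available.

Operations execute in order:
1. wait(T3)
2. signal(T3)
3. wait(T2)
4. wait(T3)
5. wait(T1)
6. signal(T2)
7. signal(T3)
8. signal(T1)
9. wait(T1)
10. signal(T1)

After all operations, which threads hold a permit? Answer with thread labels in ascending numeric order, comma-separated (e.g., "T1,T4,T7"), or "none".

Answer: none

Derivation:
Step 1: wait(T3) -> count=0 queue=[] holders={T3}
Step 2: signal(T3) -> count=1 queue=[] holders={none}
Step 3: wait(T2) -> count=0 queue=[] holders={T2}
Step 4: wait(T3) -> count=0 queue=[T3] holders={T2}
Step 5: wait(T1) -> count=0 queue=[T3,T1] holders={T2}
Step 6: signal(T2) -> count=0 queue=[T1] holders={T3}
Step 7: signal(T3) -> count=0 queue=[] holders={T1}
Step 8: signal(T1) -> count=1 queue=[] holders={none}
Step 9: wait(T1) -> count=0 queue=[] holders={T1}
Step 10: signal(T1) -> count=1 queue=[] holders={none}
Final holders: none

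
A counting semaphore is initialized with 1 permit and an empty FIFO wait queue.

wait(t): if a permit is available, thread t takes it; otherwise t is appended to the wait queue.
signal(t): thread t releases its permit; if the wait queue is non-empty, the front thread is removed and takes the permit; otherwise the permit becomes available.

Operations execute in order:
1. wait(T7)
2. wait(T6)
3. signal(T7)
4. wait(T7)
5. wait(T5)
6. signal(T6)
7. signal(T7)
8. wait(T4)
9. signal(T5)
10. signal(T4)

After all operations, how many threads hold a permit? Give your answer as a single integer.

Answer: 0

Derivation:
Step 1: wait(T7) -> count=0 queue=[] holders={T7}
Step 2: wait(T6) -> count=0 queue=[T6] holders={T7}
Step 3: signal(T7) -> count=0 queue=[] holders={T6}
Step 4: wait(T7) -> count=0 queue=[T7] holders={T6}
Step 5: wait(T5) -> count=0 queue=[T7,T5] holders={T6}
Step 6: signal(T6) -> count=0 queue=[T5] holders={T7}
Step 7: signal(T7) -> count=0 queue=[] holders={T5}
Step 8: wait(T4) -> count=0 queue=[T4] holders={T5}
Step 9: signal(T5) -> count=0 queue=[] holders={T4}
Step 10: signal(T4) -> count=1 queue=[] holders={none}
Final holders: {none} -> 0 thread(s)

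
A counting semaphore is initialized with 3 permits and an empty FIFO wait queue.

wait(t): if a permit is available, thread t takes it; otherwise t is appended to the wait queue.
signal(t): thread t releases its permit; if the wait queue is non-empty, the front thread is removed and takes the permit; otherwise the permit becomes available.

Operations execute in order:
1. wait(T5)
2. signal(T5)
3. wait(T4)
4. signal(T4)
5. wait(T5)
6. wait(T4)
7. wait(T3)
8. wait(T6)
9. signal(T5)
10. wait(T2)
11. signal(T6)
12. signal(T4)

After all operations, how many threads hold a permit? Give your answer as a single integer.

Step 1: wait(T5) -> count=2 queue=[] holders={T5}
Step 2: signal(T5) -> count=3 queue=[] holders={none}
Step 3: wait(T4) -> count=2 queue=[] holders={T4}
Step 4: signal(T4) -> count=3 queue=[] holders={none}
Step 5: wait(T5) -> count=2 queue=[] holders={T5}
Step 6: wait(T4) -> count=1 queue=[] holders={T4,T5}
Step 7: wait(T3) -> count=0 queue=[] holders={T3,T4,T5}
Step 8: wait(T6) -> count=0 queue=[T6] holders={T3,T4,T5}
Step 9: signal(T5) -> count=0 queue=[] holders={T3,T4,T6}
Step 10: wait(T2) -> count=0 queue=[T2] holders={T3,T4,T6}
Step 11: signal(T6) -> count=0 queue=[] holders={T2,T3,T4}
Step 12: signal(T4) -> count=1 queue=[] holders={T2,T3}
Final holders: {T2,T3} -> 2 thread(s)

Answer: 2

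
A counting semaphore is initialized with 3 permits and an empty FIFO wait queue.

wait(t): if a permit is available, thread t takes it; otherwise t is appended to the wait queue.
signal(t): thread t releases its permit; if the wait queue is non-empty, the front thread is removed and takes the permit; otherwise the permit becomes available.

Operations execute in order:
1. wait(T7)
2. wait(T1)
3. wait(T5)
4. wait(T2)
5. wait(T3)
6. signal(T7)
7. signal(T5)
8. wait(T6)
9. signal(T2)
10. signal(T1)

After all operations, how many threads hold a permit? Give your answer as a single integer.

Answer: 2

Derivation:
Step 1: wait(T7) -> count=2 queue=[] holders={T7}
Step 2: wait(T1) -> count=1 queue=[] holders={T1,T7}
Step 3: wait(T5) -> count=0 queue=[] holders={T1,T5,T7}
Step 4: wait(T2) -> count=0 queue=[T2] holders={T1,T5,T7}
Step 5: wait(T3) -> count=0 queue=[T2,T3] holders={T1,T5,T7}
Step 6: signal(T7) -> count=0 queue=[T3] holders={T1,T2,T5}
Step 7: signal(T5) -> count=0 queue=[] holders={T1,T2,T3}
Step 8: wait(T6) -> count=0 queue=[T6] holders={T1,T2,T3}
Step 9: signal(T2) -> count=0 queue=[] holders={T1,T3,T6}
Step 10: signal(T1) -> count=1 queue=[] holders={T3,T6}
Final holders: {T3,T6} -> 2 thread(s)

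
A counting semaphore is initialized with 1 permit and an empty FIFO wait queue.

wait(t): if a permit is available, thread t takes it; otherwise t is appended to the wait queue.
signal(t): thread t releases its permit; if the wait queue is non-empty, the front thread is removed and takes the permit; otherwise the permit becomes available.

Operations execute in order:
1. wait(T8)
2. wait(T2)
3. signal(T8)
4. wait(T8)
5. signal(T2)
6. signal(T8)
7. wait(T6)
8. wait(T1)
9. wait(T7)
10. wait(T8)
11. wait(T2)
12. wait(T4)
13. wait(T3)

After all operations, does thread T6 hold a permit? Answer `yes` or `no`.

Step 1: wait(T8) -> count=0 queue=[] holders={T8}
Step 2: wait(T2) -> count=0 queue=[T2] holders={T8}
Step 3: signal(T8) -> count=0 queue=[] holders={T2}
Step 4: wait(T8) -> count=0 queue=[T8] holders={T2}
Step 5: signal(T2) -> count=0 queue=[] holders={T8}
Step 6: signal(T8) -> count=1 queue=[] holders={none}
Step 7: wait(T6) -> count=0 queue=[] holders={T6}
Step 8: wait(T1) -> count=0 queue=[T1] holders={T6}
Step 9: wait(T7) -> count=0 queue=[T1,T7] holders={T6}
Step 10: wait(T8) -> count=0 queue=[T1,T7,T8] holders={T6}
Step 11: wait(T2) -> count=0 queue=[T1,T7,T8,T2] holders={T6}
Step 12: wait(T4) -> count=0 queue=[T1,T7,T8,T2,T4] holders={T6}
Step 13: wait(T3) -> count=0 queue=[T1,T7,T8,T2,T4,T3] holders={T6}
Final holders: {T6} -> T6 in holders

Answer: yes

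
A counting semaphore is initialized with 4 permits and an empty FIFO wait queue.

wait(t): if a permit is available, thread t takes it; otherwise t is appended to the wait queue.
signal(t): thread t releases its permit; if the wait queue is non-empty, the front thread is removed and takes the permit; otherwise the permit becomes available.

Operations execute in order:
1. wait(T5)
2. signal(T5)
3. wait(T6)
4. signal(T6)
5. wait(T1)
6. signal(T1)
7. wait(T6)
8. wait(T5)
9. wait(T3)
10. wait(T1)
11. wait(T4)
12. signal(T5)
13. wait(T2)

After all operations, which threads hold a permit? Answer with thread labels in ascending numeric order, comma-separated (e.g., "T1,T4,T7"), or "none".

Answer: T1,T3,T4,T6

Derivation:
Step 1: wait(T5) -> count=3 queue=[] holders={T5}
Step 2: signal(T5) -> count=4 queue=[] holders={none}
Step 3: wait(T6) -> count=3 queue=[] holders={T6}
Step 4: signal(T6) -> count=4 queue=[] holders={none}
Step 5: wait(T1) -> count=3 queue=[] holders={T1}
Step 6: signal(T1) -> count=4 queue=[] holders={none}
Step 7: wait(T6) -> count=3 queue=[] holders={T6}
Step 8: wait(T5) -> count=2 queue=[] holders={T5,T6}
Step 9: wait(T3) -> count=1 queue=[] holders={T3,T5,T6}
Step 10: wait(T1) -> count=0 queue=[] holders={T1,T3,T5,T6}
Step 11: wait(T4) -> count=0 queue=[T4] holders={T1,T3,T5,T6}
Step 12: signal(T5) -> count=0 queue=[] holders={T1,T3,T4,T6}
Step 13: wait(T2) -> count=0 queue=[T2] holders={T1,T3,T4,T6}
Final holders: T1,T3,T4,T6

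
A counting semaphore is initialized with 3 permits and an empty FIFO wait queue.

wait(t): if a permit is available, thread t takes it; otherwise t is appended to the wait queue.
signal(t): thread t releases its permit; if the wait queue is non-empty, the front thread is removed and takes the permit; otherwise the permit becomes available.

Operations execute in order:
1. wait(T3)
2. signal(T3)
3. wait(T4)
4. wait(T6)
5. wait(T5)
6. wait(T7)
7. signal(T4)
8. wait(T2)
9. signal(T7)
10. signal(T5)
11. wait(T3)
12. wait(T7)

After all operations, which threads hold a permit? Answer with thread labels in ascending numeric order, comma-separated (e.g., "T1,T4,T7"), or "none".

Step 1: wait(T3) -> count=2 queue=[] holders={T3}
Step 2: signal(T3) -> count=3 queue=[] holders={none}
Step 3: wait(T4) -> count=2 queue=[] holders={T4}
Step 4: wait(T6) -> count=1 queue=[] holders={T4,T6}
Step 5: wait(T5) -> count=0 queue=[] holders={T4,T5,T6}
Step 6: wait(T7) -> count=0 queue=[T7] holders={T4,T5,T6}
Step 7: signal(T4) -> count=0 queue=[] holders={T5,T6,T7}
Step 8: wait(T2) -> count=0 queue=[T2] holders={T5,T6,T7}
Step 9: signal(T7) -> count=0 queue=[] holders={T2,T5,T6}
Step 10: signal(T5) -> count=1 queue=[] holders={T2,T6}
Step 11: wait(T3) -> count=0 queue=[] holders={T2,T3,T6}
Step 12: wait(T7) -> count=0 queue=[T7] holders={T2,T3,T6}
Final holders: T2,T3,T6

Answer: T2,T3,T6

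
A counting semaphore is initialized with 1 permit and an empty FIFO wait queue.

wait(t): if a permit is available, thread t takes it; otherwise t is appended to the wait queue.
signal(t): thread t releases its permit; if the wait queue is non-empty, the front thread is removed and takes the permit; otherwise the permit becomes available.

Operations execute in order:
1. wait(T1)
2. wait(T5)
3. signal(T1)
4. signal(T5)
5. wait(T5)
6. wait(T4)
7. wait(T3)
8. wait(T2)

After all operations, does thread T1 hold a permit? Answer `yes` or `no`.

Answer: no

Derivation:
Step 1: wait(T1) -> count=0 queue=[] holders={T1}
Step 2: wait(T5) -> count=0 queue=[T5] holders={T1}
Step 3: signal(T1) -> count=0 queue=[] holders={T5}
Step 4: signal(T5) -> count=1 queue=[] holders={none}
Step 5: wait(T5) -> count=0 queue=[] holders={T5}
Step 6: wait(T4) -> count=0 queue=[T4] holders={T5}
Step 7: wait(T3) -> count=0 queue=[T4,T3] holders={T5}
Step 8: wait(T2) -> count=0 queue=[T4,T3,T2] holders={T5}
Final holders: {T5} -> T1 not in holders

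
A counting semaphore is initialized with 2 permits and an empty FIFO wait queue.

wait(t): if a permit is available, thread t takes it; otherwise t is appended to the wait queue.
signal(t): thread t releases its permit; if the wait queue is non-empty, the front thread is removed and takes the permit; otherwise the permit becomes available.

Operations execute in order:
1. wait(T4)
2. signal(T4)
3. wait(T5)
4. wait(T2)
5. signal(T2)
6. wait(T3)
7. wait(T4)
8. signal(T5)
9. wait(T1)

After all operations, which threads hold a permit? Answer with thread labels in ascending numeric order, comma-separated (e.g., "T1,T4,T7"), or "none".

Answer: T3,T4

Derivation:
Step 1: wait(T4) -> count=1 queue=[] holders={T4}
Step 2: signal(T4) -> count=2 queue=[] holders={none}
Step 3: wait(T5) -> count=1 queue=[] holders={T5}
Step 4: wait(T2) -> count=0 queue=[] holders={T2,T5}
Step 5: signal(T2) -> count=1 queue=[] holders={T5}
Step 6: wait(T3) -> count=0 queue=[] holders={T3,T5}
Step 7: wait(T4) -> count=0 queue=[T4] holders={T3,T5}
Step 8: signal(T5) -> count=0 queue=[] holders={T3,T4}
Step 9: wait(T1) -> count=0 queue=[T1] holders={T3,T4}
Final holders: T3,T4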